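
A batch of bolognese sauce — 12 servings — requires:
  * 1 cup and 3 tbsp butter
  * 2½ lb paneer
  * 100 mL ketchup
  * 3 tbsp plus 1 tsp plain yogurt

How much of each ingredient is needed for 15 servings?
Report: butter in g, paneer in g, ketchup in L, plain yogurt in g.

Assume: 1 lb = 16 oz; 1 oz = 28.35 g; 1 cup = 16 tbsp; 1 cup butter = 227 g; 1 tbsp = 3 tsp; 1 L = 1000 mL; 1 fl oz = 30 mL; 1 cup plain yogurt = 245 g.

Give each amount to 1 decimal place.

Scaling factor: 15/12 = 5/4 = 1.25.
butter: (1 cup + 3 tbsp = 1.1875 cup) × 5/4 × 227 g/cup ≈ 337.0 g
paneer: 2.5 lb × 5/4 × 16 oz/lb × 28.35 g/oz = 1417.5 g
ketchup: 100 mL × 5/4 ÷ 1000 mL/L ≈ 0.1 L
plain yogurt: (3 tbsp + 1 tsp = 10/3 tbsp) × 5/4 ÷ 16 tbsp/cup × 245 g/cup ≈ 63.8 g

butter: 337.0 g; paneer: 1417.5 g; ketchup: 0.1 L; plain yogurt: 63.8 g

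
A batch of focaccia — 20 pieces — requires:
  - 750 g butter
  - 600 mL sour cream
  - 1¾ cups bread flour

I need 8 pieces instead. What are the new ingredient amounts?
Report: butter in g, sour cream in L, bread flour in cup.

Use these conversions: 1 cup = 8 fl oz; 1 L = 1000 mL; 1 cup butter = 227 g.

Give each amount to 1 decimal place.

Scaling factor: 8/20 = 2/5 = 0.4.
butter: 750 g × 2/5 = 300.0 g
sour cream: 600 mL × 2/5 ÷ 1000 mL/L ≈ 0.2 L
bread flour: 1.75 cup × 2/5 = 0.7 cup

butter: 300.0 g; sour cream: 0.2 L; bread flour: 0.7 cup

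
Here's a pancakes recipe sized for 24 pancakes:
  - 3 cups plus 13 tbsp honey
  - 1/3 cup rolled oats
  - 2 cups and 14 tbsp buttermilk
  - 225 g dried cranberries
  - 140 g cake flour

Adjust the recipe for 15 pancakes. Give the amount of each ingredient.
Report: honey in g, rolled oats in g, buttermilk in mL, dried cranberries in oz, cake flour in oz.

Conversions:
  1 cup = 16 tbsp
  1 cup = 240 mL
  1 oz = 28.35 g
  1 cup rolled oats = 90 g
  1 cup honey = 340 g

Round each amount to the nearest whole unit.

honey: 810 g; rolled oats: 19 g; buttermilk: 431 mL; dried cranberries: 5 oz; cake flour: 3 oz

Scaling factor: 15/24 = 5/8 = 0.625.
honey: (3 cup + 13 tbsp = 3.8125 cup) × 5/8 × 340 g/cup ≈ 810 g
rolled oats: 1/3 cup × 5/8 × 90 g/cup ≈ 19 g
buttermilk: (2 cup + 14 tbsp = 2.875 cup) × 5/8 × 240 mL/cup ≈ 431 mL
dried cranberries: 225 g × 5/8 ÷ 28.35 g/oz ≈ 5 oz
cake flour: 140 g × 5/8 ÷ 28.35 g/oz ≈ 3 oz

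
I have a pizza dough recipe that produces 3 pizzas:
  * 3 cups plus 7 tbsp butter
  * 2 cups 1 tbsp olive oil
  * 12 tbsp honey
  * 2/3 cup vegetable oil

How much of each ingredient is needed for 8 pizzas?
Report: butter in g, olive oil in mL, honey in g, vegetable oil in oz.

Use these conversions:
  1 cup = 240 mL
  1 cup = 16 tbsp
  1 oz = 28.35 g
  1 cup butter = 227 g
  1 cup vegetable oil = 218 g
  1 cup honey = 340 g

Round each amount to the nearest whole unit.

butter: 2081 g; olive oil: 1320 mL; honey: 680 g; vegetable oil: 14 oz

Scaling factor: 8/3.
butter: (3 cup + 7 tbsp = 3.4375 cup) × 8/3 × 227 g/cup ≈ 2081 g
olive oil: (2 cup + 1 tbsp = 2.0625 cup) × 8/3 × 240 mL/cup = 1320 mL
honey: 12 tbsp × 8/3 ÷ 16 tbsp/cup × 340 g/cup = 680 g
vegetable oil: 2/3 cup × 8/3 × 218 g/cup ÷ 28.35 g/oz ≈ 14 oz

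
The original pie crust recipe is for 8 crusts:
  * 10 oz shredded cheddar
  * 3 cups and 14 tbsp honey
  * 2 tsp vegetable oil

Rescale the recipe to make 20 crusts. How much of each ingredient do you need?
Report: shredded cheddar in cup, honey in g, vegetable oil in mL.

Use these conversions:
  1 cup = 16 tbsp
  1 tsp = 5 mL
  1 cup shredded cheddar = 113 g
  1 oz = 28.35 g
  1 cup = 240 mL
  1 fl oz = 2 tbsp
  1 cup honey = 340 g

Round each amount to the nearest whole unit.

shredded cheddar: 6 cup; honey: 3294 g; vegetable oil: 25 mL

Scaling factor: 20/8 = 5/2 = 2.5.
shredded cheddar: 10 oz × 5/2 × 28.35 g/oz ÷ 113 g/cup ≈ 6 cup
honey: (3 cup + 14 tbsp = 3.875 cup) × 5/2 × 340 g/cup ≈ 3294 g
vegetable oil: 2 tsp × 5/2 × 5 mL/tsp = 25 mL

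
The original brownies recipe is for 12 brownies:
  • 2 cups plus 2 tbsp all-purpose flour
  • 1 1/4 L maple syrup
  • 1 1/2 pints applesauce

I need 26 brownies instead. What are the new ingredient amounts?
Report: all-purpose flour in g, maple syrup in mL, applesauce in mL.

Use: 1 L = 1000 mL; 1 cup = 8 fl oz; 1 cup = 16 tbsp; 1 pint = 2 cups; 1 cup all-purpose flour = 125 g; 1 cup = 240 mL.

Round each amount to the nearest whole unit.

all-purpose flour: 576 g; maple syrup: 2708 mL; applesauce: 1560 mL

Scaling factor: 26/12 = 13/6.
all-purpose flour: (2 cup + 2 tbsp = 2.125 cup) × 13/6 × 125 g/cup ≈ 576 g
maple syrup: 1.25 L × 13/6 × 1000 mL/L ≈ 2708 mL
applesauce: 1.5 pint × 13/6 × 2 cup/pint × 240 mL/cup = 1560 mL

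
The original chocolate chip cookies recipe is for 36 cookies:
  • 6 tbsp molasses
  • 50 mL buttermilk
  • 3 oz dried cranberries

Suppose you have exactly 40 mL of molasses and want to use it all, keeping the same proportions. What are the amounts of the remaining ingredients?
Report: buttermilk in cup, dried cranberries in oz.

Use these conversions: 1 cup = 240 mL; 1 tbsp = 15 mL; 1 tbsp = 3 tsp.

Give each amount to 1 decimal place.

The original recipe has 90 mL of molasses, so the scaling factor is 40 ÷ 90 = 4/9.
buttermilk: 50 mL × 4/9 ÷ 240 mL/cup ≈ 0.1 cup
dried cranberries: 3 oz × 4/9 ≈ 1.3 oz

buttermilk: 0.1 cup; dried cranberries: 1.3 oz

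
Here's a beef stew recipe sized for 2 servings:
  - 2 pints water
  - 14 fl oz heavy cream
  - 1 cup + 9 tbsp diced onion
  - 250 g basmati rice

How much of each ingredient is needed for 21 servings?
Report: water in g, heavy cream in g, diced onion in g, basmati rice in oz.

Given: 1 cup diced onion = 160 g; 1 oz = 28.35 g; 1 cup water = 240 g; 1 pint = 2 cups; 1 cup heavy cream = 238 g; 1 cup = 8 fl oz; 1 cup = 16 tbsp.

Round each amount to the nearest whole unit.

Scaling factor: 21/2 = 10.5.
water: 2 pint × 21/2 × 2 cup/pint × 240 g/cup = 10080 g
heavy cream: 14 fl oz × 21/2 ÷ 8 fl oz/cup × 238 g/cup ≈ 4373 g
diced onion: (1 cup + 9 tbsp = 1.5625 cup) × 21/2 × 160 g/cup = 2625 g
basmati rice: 250 g × 21/2 ÷ 28.35 g/oz ≈ 93 oz

water: 10080 g; heavy cream: 4373 g; diced onion: 2625 g; basmati rice: 93 oz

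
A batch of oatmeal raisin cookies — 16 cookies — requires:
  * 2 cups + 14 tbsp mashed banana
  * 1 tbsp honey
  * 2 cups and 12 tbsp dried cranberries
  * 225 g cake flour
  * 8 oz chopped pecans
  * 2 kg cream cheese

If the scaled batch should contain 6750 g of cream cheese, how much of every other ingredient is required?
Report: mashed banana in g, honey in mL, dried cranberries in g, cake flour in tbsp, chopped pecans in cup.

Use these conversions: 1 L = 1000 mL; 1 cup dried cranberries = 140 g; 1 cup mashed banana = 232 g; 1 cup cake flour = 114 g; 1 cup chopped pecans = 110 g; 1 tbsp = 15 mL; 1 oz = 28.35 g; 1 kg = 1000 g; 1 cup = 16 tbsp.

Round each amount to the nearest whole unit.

mashed banana: 2251 g; honey: 51 mL; dried cranberries: 1299 g; cake flour: 107 tbsp; chopped pecans: 7 cup

The original recipe has 2000 g of cream cheese, so the scaling factor is 6750 ÷ 2000 = 27/8 = 3.375.
mashed banana: (2 cup + 14 tbsp = 2.875 cup) × 27/8 × 232 g/cup ≈ 2251 g
honey: 1 tbsp × 27/8 × 15 mL/tbsp ≈ 51 mL
dried cranberries: (2 cup + 12 tbsp = 2.75 cup) × 27/8 × 140 g/cup ≈ 1299 g
cake flour: 225 g × 27/8 ÷ 114 g/cup × 16 tbsp/cup ≈ 107 tbsp
chopped pecans: 8 oz × 27/8 × 28.35 g/oz ÷ 110 g/cup ≈ 7 cup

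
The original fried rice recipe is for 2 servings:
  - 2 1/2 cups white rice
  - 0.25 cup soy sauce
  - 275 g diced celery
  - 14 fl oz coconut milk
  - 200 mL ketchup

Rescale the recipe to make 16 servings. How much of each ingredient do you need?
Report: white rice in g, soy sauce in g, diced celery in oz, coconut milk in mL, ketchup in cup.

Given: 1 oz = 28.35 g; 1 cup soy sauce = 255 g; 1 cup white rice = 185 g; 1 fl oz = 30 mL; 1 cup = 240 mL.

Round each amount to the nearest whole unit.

Scaling factor: 16/2 = 8.
white rice: 2.5 cup × 8 × 185 g/cup = 3700 g
soy sauce: 0.25 cup × 8 × 255 g/cup = 510 g
diced celery: 275 g × 8 ÷ 28.35 g/oz ≈ 78 oz
coconut milk: 14 fl oz × 8 × 30 mL/fl oz = 3360 mL
ketchup: 200 mL × 8 ÷ 240 mL/cup ≈ 7 cup

white rice: 3700 g; soy sauce: 510 g; diced celery: 78 oz; coconut milk: 3360 mL; ketchup: 7 cup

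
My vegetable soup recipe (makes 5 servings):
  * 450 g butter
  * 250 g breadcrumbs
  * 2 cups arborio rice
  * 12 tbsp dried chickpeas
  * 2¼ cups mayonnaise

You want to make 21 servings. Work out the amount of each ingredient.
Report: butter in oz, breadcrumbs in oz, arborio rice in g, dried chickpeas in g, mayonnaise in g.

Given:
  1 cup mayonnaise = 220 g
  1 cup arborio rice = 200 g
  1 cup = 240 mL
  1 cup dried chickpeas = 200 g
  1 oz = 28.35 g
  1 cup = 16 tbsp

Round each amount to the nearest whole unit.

butter: 67 oz; breadcrumbs: 37 oz; arborio rice: 1680 g; dried chickpeas: 630 g; mayonnaise: 2079 g

Scaling factor: 21/5 = 4.2.
butter: 450 g × 21/5 ÷ 28.35 g/oz ≈ 67 oz
breadcrumbs: 250 g × 21/5 ÷ 28.35 g/oz ≈ 37 oz
arborio rice: 2 cup × 21/5 × 200 g/cup = 1680 g
dried chickpeas: 12 tbsp × 21/5 ÷ 16 tbsp/cup × 200 g/cup = 630 g
mayonnaise: 2.25 cup × 21/5 × 220 g/cup = 2079 g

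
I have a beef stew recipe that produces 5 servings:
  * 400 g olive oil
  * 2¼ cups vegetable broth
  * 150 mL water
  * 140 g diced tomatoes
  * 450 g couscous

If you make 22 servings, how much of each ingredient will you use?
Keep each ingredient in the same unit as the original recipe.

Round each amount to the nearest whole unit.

Scaling factor: 22/5 = 4.4.
olive oil: 400 g × 22/5 = 1760 g
vegetable broth: 2.25 cup × 22/5 ≈ 10 cup
water: 150 mL × 22/5 = 660 mL
diced tomatoes: 140 g × 22/5 = 616 g
couscous: 450 g × 22/5 = 1980 g

olive oil: 1760 g; vegetable broth: 10 cup; water: 660 mL; diced tomatoes: 616 g; couscous: 1980 g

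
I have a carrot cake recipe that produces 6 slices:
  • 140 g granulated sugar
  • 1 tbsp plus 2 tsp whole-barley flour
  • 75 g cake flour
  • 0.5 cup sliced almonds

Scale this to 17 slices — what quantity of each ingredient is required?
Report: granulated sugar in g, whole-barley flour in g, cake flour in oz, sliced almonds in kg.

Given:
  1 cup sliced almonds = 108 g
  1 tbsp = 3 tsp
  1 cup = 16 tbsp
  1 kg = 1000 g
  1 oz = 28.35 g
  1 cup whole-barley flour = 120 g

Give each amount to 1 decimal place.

granulated sugar: 396.7 g; whole-barley flour: 35.4 g; cake flour: 7.5 oz; sliced almonds: 0.2 kg

Scaling factor: 17/6.
granulated sugar: 140 g × 17/6 ≈ 396.7 g
whole-barley flour: (1 tbsp + 2 tsp = 5/3 tbsp) × 17/6 ÷ 16 tbsp/cup × 120 g/cup ≈ 35.4 g
cake flour: 75 g × 17/6 ÷ 28.35 g/oz ≈ 7.5 oz
sliced almonds: 0.5 cup × 17/6 × 108 g/cup ÷ 1000 g/kg ≈ 0.2 kg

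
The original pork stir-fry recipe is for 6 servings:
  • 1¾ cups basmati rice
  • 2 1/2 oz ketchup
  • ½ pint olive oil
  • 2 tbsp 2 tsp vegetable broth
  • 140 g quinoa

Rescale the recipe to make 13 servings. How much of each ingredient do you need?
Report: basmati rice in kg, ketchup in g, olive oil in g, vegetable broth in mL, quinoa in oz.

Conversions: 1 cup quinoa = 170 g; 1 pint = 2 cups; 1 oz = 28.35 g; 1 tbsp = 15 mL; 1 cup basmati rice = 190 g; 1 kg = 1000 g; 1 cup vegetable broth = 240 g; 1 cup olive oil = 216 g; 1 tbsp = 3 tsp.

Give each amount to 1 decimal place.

basmati rice: 0.7 kg; ketchup: 153.6 g; olive oil: 468.0 g; vegetable broth: 86.7 mL; quinoa: 10.7 oz

Scaling factor: 13/6.
basmati rice: 1.75 cup × 13/6 × 190 g/cup ÷ 1000 g/kg ≈ 0.7 kg
ketchup: 2.5 oz × 13/6 × 28.35 g/oz ≈ 153.6 g
olive oil: 0.5 pint × 13/6 × 2 cup/pint × 216 g/cup = 468.0 g
vegetable broth: (2 tbsp + 2 tsp = 8/3 tbsp) × 13/6 × 15 mL/tbsp ≈ 86.7 mL
quinoa: 140 g × 13/6 ÷ 28.35 g/oz ≈ 10.7 oz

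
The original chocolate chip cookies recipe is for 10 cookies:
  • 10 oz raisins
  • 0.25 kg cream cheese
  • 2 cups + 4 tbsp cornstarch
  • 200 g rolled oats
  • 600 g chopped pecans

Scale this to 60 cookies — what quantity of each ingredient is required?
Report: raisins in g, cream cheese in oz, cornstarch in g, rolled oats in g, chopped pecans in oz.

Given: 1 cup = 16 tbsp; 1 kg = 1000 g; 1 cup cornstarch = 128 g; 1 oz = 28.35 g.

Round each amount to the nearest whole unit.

raisins: 1701 g; cream cheese: 53 oz; cornstarch: 1728 g; rolled oats: 1200 g; chopped pecans: 127 oz

Scaling factor: 60/10 = 6.
raisins: 10 oz × 6 × 28.35 g/oz = 1701 g
cream cheese: 0.25 kg × 6 × 1000 g/kg ÷ 28.35 g/oz ≈ 53 oz
cornstarch: (2 cup + 4 tbsp = 2.25 cup) × 6 × 128 g/cup = 1728 g
rolled oats: 200 g × 6 = 1200 g
chopped pecans: 600 g × 6 ÷ 28.35 g/oz ≈ 127 oz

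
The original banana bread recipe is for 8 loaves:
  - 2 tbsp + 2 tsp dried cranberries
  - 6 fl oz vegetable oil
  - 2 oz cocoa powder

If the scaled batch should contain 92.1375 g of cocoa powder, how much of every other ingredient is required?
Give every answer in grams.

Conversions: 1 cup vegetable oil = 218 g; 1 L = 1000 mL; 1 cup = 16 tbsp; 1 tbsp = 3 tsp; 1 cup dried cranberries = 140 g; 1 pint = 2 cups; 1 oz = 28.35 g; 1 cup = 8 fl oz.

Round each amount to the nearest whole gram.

The original recipe has 56.7 g of cocoa powder, so the scaling factor is 92.1375 ÷ 56.7 = 13/8 = 1.625.
dried cranberries: (2 tbsp + 2 tsp = 8/3 tbsp) × 13/8 ÷ 16 tbsp/cup × 140 g/cup ≈ 38 g
vegetable oil: 6 fl oz × 13/8 ÷ 8 fl oz/cup × 218 g/cup ≈ 266 g

dried cranberries: 38 g; vegetable oil: 266 g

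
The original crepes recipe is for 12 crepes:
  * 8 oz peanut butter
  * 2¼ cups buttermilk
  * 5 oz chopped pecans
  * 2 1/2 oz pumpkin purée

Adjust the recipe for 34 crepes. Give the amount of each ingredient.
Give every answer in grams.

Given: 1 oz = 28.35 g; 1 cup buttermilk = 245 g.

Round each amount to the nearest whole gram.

peanut butter: 643 g; buttermilk: 1562 g; chopped pecans: 402 g; pumpkin purée: 201 g

Scaling factor: 34/12 = 17/6.
peanut butter: 8 oz × 17/6 × 28.35 g/oz ≈ 643 g
buttermilk: 2.25 cup × 17/6 × 245 g/cup ≈ 1562 g
chopped pecans: 5 oz × 17/6 × 28.35 g/oz ≈ 402 g
pumpkin purée: 2.5 oz × 17/6 × 28.35 g/oz ≈ 201 g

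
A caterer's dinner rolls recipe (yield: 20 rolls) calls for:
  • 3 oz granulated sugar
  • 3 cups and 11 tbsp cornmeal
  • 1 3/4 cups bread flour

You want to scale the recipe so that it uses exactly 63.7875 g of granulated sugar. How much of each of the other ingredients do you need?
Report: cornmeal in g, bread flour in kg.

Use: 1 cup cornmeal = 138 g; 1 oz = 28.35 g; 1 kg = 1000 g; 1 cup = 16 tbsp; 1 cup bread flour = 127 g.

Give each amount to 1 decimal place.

The original recipe has 85.05 g of granulated sugar, so the scaling factor is 63.7875 ÷ 85.05 = 3/4 = 0.75.
cornmeal: (3 cup + 11 tbsp = 3.6875 cup) × 3/4 × 138 g/cup ≈ 381.7 g
bread flour: 1.75 cup × 3/4 × 127 g/cup ÷ 1000 g/kg ≈ 0.2 kg

cornmeal: 381.7 g; bread flour: 0.2 kg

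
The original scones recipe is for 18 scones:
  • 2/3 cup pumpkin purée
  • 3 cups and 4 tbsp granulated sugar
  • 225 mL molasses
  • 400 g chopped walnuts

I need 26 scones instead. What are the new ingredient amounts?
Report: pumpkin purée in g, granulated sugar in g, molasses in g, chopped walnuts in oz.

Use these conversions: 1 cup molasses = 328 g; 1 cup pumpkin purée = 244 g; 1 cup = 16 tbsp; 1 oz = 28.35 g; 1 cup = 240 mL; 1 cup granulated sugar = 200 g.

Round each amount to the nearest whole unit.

Scaling factor: 26/18 = 13/9.
pumpkin purée: 2/3 cup × 13/9 × 244 g/cup ≈ 235 g
granulated sugar: (3 cup + 4 tbsp = 3.25 cup) × 13/9 × 200 g/cup ≈ 939 g
molasses: 225 mL × 13/9 ÷ 240 mL/cup × 328 g/cup ≈ 444 g
chopped walnuts: 400 g × 13/9 ÷ 28.35 g/oz ≈ 20 oz

pumpkin purée: 235 g; granulated sugar: 939 g; molasses: 444 g; chopped walnuts: 20 oz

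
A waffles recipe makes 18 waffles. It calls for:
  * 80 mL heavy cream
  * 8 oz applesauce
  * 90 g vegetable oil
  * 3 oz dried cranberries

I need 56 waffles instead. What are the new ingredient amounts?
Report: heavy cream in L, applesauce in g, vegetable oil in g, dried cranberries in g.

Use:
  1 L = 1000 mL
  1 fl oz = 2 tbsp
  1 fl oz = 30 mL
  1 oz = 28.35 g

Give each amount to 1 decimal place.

Scaling factor: 56/18 = 28/9.
heavy cream: 80 mL × 28/9 ÷ 1000 mL/L ≈ 0.2 L
applesauce: 8 oz × 28/9 × 28.35 g/oz = 705.6 g
vegetable oil: 90 g × 28/9 = 280.0 g
dried cranberries: 3 oz × 28/9 × 28.35 g/oz = 264.6 g

heavy cream: 0.2 L; applesauce: 705.6 g; vegetable oil: 280.0 g; dried cranberries: 264.6 g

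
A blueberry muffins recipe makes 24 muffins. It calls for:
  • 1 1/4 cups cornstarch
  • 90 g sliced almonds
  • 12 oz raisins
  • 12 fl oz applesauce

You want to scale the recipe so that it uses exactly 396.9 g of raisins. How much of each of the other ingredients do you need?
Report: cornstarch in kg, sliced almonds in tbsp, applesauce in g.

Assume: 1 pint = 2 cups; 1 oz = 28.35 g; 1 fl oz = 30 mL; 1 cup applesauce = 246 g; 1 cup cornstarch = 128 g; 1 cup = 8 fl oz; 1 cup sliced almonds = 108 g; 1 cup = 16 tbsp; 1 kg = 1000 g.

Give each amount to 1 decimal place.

The original recipe has 340.2 g of raisins, so the scaling factor is 396.9 ÷ 340.2 = 7/6.
cornstarch: 1.25 cup × 7/6 × 128 g/cup ÷ 1000 g/kg ≈ 0.2 kg
sliced almonds: 90 g × 7/6 ÷ 108 g/cup × 16 tbsp/cup ≈ 15.6 tbsp
applesauce: 12 fl oz × 7/6 ÷ 8 fl oz/cup × 246 g/cup = 430.5 g

cornstarch: 0.2 kg; sliced almonds: 15.6 tbsp; applesauce: 430.5 g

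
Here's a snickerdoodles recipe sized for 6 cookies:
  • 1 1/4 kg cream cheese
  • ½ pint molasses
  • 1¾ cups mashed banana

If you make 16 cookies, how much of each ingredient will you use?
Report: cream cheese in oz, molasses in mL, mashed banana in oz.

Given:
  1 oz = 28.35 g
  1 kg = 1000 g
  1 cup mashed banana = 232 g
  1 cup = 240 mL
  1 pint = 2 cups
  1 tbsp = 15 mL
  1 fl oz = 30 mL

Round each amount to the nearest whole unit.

Scaling factor: 16/6 = 8/3.
cream cheese: 1.25 kg × 8/3 × 1000 g/kg ÷ 28.35 g/oz ≈ 118 oz
molasses: 0.5 pint × 8/3 × 2 cup/pint × 240 mL/cup = 640 mL
mashed banana: 1.75 cup × 8/3 × 232 g/cup ÷ 28.35 g/oz ≈ 38 oz

cream cheese: 118 oz; molasses: 640 mL; mashed banana: 38 oz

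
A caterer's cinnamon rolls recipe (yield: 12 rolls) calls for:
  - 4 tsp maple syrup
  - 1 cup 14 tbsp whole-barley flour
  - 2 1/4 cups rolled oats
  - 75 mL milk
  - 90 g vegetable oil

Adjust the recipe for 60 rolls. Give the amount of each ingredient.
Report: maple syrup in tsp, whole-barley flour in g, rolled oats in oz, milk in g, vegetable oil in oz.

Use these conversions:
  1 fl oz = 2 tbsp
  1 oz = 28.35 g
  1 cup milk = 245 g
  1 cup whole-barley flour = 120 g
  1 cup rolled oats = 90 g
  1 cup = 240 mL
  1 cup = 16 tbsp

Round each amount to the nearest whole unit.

Scaling factor: 60/12 = 5.
maple syrup: 4 tsp × 5 = 20 tsp
whole-barley flour: (1 cup + 14 tbsp = 1.875 cup) × 5 × 120 g/cup = 1125 g
rolled oats: 2.25 cup × 5 × 90 g/cup ÷ 28.35 g/oz ≈ 36 oz
milk: 75 mL × 5 ÷ 240 mL/cup × 245 g/cup ≈ 383 g
vegetable oil: 90 g × 5 ÷ 28.35 g/oz ≈ 16 oz

maple syrup: 20 tsp; whole-barley flour: 1125 g; rolled oats: 36 oz; milk: 383 g; vegetable oil: 16 oz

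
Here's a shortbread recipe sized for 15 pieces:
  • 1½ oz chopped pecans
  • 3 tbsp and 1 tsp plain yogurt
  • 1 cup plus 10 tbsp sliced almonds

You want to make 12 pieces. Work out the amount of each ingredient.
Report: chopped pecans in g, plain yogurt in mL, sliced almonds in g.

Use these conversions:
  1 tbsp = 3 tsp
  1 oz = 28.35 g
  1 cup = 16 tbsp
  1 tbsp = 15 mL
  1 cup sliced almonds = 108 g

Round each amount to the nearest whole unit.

Scaling factor: 12/15 = 4/5 = 0.8.
chopped pecans: 1.5 oz × 4/5 × 28.35 g/oz ≈ 34 g
plain yogurt: (3 tbsp + 1 tsp = 10/3 tbsp) × 4/5 × 15 mL/tbsp = 40 mL
sliced almonds: (1 cup + 10 tbsp = 1.625 cup) × 4/5 × 108 g/cup ≈ 140 g

chopped pecans: 34 g; plain yogurt: 40 mL; sliced almonds: 140 g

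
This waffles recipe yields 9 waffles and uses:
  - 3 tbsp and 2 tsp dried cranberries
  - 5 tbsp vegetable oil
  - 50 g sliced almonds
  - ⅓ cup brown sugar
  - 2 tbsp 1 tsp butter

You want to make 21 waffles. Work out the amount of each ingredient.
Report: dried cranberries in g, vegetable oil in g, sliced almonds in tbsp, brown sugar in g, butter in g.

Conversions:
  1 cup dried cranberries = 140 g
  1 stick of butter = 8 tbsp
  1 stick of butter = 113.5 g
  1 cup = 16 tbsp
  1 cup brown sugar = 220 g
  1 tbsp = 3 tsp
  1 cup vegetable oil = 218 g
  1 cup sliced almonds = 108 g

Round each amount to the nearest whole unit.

Scaling factor: 21/9 = 7/3.
dried cranberries: (3 tbsp + 2 tsp = 11/3 tbsp) × 7/3 ÷ 16 tbsp/cup × 140 g/cup ≈ 75 g
vegetable oil: 5 tbsp × 7/3 ÷ 16 tbsp/cup × 218 g/cup ≈ 159 g
sliced almonds: 50 g × 7/3 ÷ 108 g/cup × 16 tbsp/cup ≈ 17 tbsp
brown sugar: 1/3 cup × 7/3 × 220 g/cup ≈ 171 g
butter: (2 tbsp + 1 tsp = 7/3 tbsp) × 7/3 ÷ 8 tbsp/stick × 113.5 g/stick ≈ 77 g

dried cranberries: 75 g; vegetable oil: 159 g; sliced almonds: 17 tbsp; brown sugar: 171 g; butter: 77 g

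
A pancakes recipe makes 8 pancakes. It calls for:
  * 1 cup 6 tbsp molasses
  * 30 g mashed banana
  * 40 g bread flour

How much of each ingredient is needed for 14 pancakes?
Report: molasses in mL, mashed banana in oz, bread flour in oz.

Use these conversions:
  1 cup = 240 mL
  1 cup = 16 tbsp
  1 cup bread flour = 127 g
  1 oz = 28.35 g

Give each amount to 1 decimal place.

Scaling factor: 14/8 = 7/4 = 1.75.
molasses: (1 cup + 6 tbsp = 1.375 cup) × 7/4 × 240 mL/cup = 577.5 mL
mashed banana: 30 g × 7/4 ÷ 28.35 g/oz ≈ 1.9 oz
bread flour: 40 g × 7/4 ÷ 28.35 g/oz ≈ 2.5 oz

molasses: 577.5 mL; mashed banana: 1.9 oz; bread flour: 2.5 oz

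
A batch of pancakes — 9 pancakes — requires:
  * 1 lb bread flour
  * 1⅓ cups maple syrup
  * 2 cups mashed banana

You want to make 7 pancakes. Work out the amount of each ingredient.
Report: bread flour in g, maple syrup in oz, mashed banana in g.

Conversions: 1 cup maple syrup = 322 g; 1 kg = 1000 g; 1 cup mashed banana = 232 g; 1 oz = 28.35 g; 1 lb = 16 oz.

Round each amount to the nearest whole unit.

Scaling factor: 7/9.
bread flour: 1 lb × 7/9 × 16 oz/lb × 28.35 g/oz ≈ 353 g
maple syrup: 4/3 cup × 7/9 × 322 g/cup ÷ 28.35 g/oz ≈ 12 oz
mashed banana: 2 cup × 7/9 × 232 g/cup ≈ 361 g

bread flour: 353 g; maple syrup: 12 oz; mashed banana: 361 g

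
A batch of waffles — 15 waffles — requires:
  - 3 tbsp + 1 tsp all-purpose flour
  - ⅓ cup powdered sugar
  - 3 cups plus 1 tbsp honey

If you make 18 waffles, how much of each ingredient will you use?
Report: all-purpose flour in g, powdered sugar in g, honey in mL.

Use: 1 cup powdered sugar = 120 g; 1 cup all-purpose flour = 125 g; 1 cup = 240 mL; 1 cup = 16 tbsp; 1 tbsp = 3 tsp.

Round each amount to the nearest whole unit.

Scaling factor: 18/15 = 6/5 = 1.2.
all-purpose flour: (3 tbsp + 1 tsp = 10/3 tbsp) × 6/5 ÷ 16 tbsp/cup × 125 g/cup ≈ 31 g
powdered sugar: 1/3 cup × 6/5 × 120 g/cup = 48 g
honey: (3 cup + 1 tbsp = 3.0625 cup) × 6/5 × 240 mL/cup = 882 mL

all-purpose flour: 31 g; powdered sugar: 48 g; honey: 882 mL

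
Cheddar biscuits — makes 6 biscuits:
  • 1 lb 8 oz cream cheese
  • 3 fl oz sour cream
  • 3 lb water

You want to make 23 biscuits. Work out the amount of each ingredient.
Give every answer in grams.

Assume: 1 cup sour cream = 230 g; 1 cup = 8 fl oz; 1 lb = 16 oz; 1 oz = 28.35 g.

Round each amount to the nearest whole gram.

Scaling factor: 23/6.
cream cheese: (1 lb + 8 oz = 1.5 lb) × 23/6 × 16 oz/lb × 28.35 g/oz ≈ 2608 g
sour cream: 3 fl oz × 23/6 ÷ 8 fl oz/cup × 230 g/cup ≈ 331 g
water: 3 lb × 23/6 × 16 oz/lb × 28.35 g/oz ≈ 5216 g

cream cheese: 2608 g; sour cream: 331 g; water: 5216 g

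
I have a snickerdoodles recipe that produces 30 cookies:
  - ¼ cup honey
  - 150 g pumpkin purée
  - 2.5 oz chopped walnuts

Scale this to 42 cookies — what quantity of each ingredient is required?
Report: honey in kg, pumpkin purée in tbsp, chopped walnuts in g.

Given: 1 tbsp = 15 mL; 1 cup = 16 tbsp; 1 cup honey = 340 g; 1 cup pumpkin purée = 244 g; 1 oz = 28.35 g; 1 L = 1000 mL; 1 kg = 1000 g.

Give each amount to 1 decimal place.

Scaling factor: 42/30 = 7/5 = 1.4.
honey: 0.25 cup × 7/5 × 340 g/cup ÷ 1000 g/kg ≈ 0.1 kg
pumpkin purée: 150 g × 7/5 ÷ 244 g/cup × 16 tbsp/cup ≈ 13.8 tbsp
chopped walnuts: 2.5 oz × 7/5 × 28.35 g/oz ≈ 99.2 g

honey: 0.1 kg; pumpkin purée: 13.8 tbsp; chopped walnuts: 99.2 g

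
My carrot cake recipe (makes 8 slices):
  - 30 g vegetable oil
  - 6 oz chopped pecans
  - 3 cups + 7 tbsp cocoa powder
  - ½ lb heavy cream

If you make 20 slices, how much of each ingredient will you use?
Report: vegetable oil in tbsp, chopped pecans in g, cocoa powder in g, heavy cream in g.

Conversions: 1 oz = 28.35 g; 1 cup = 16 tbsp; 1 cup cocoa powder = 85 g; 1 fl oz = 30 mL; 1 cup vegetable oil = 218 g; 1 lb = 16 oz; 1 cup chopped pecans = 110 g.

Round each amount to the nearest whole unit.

Scaling factor: 20/8 = 5/2 = 2.5.
vegetable oil: 30 g × 5/2 ÷ 218 g/cup × 16 tbsp/cup ≈ 6 tbsp
chopped pecans: 6 oz × 5/2 × 28.35 g/oz ≈ 425 g
cocoa powder: (3 cup + 7 tbsp = 3.4375 cup) × 5/2 × 85 g/cup ≈ 730 g
heavy cream: 0.5 lb × 5/2 × 16 oz/lb × 28.35 g/oz = 567 g

vegetable oil: 6 tbsp; chopped pecans: 425 g; cocoa powder: 730 g; heavy cream: 567 g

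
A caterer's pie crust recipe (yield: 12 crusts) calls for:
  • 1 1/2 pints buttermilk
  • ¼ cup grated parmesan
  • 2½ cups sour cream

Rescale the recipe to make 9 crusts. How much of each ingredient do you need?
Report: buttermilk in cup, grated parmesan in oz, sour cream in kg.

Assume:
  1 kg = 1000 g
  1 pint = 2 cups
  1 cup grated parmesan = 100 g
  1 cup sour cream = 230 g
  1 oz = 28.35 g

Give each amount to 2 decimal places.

Scaling factor: 9/12 = 3/4 = 0.75.
buttermilk: 1.5 pint × 3/4 × 2 cup/pint = 2.25 cup
grated parmesan: 0.25 cup × 3/4 × 100 g/cup ÷ 28.35 g/oz ≈ 0.66 oz
sour cream: 2.5 cup × 3/4 × 230 g/cup ÷ 1000 g/kg ≈ 0.43 kg

buttermilk: 2.25 cup; grated parmesan: 0.66 oz; sour cream: 0.43 kg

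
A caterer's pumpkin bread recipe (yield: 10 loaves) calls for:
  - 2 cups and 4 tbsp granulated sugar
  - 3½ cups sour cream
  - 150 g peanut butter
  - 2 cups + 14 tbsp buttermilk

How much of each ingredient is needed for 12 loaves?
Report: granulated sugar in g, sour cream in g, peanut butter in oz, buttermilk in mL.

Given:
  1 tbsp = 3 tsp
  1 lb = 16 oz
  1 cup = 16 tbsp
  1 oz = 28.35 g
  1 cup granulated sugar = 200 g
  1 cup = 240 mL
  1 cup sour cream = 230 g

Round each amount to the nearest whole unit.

Scaling factor: 12/10 = 6/5 = 1.2.
granulated sugar: (2 cup + 4 tbsp = 2.25 cup) × 6/5 × 200 g/cup = 540 g
sour cream: 3.5 cup × 6/5 × 230 g/cup = 966 g
peanut butter: 150 g × 6/5 ÷ 28.35 g/oz ≈ 6 oz
buttermilk: (2 cup + 14 tbsp = 2.875 cup) × 6/5 × 240 mL/cup = 828 mL

granulated sugar: 540 g; sour cream: 966 g; peanut butter: 6 oz; buttermilk: 828 mL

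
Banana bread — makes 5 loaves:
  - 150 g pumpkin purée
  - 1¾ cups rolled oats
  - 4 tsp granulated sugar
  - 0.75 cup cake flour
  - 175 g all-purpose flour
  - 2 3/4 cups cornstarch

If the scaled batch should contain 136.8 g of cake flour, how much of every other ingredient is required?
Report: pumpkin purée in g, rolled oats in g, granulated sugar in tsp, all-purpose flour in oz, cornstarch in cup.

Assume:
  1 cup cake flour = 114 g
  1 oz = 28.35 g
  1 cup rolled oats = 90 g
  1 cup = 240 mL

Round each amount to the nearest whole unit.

pumpkin purée: 240 g; rolled oats: 252 g; granulated sugar: 6 tsp; all-purpose flour: 10 oz; cornstarch: 4 cup

The original recipe has 85.5 g of cake flour, so the scaling factor is 136.8 ÷ 85.5 = 8/5 = 1.6.
pumpkin purée: 150 g × 8/5 = 240 g
rolled oats: 1.75 cup × 8/5 × 90 g/cup = 252 g
granulated sugar: 4 tsp × 8/5 ≈ 6 tsp
all-purpose flour: 175 g × 8/5 ÷ 28.35 g/oz ≈ 10 oz
cornstarch: 2.75 cup × 8/5 ≈ 4 cup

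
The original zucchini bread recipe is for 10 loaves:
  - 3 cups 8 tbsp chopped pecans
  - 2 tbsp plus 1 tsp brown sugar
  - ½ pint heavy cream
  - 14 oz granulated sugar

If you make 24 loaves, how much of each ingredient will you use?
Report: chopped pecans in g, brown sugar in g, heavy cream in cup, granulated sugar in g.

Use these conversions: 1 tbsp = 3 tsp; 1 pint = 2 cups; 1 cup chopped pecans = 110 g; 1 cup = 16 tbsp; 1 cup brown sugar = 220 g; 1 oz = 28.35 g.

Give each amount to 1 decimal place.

chopped pecans: 924.0 g; brown sugar: 77.0 g; heavy cream: 2.4 cup; granulated sugar: 952.6 g

Scaling factor: 24/10 = 12/5 = 2.4.
chopped pecans: (3 cup + 8 tbsp = 3.5 cup) × 12/5 × 110 g/cup = 924.0 g
brown sugar: (2 tbsp + 1 tsp = 7/3 tbsp) × 12/5 ÷ 16 tbsp/cup × 220 g/cup = 77.0 g
heavy cream: 0.5 pint × 12/5 × 2 cup/pint = 2.4 cup
granulated sugar: 14 oz × 12/5 × 28.35 g/oz ≈ 952.6 g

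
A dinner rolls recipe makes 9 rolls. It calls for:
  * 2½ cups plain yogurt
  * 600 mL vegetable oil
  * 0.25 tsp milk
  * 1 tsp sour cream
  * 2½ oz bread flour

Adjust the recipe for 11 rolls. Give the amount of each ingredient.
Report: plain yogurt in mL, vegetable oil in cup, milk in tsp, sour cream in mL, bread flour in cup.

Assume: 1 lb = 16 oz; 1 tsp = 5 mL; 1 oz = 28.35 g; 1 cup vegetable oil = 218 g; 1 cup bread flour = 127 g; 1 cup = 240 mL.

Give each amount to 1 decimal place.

plain yogurt: 733.3 mL; vegetable oil: 3.1 cup; milk: 0.3 tsp; sour cream: 6.1 mL; bread flour: 0.7 cup

Scaling factor: 11/9.
plain yogurt: 2.5 cup × 11/9 × 240 mL/cup ≈ 733.3 mL
vegetable oil: 600 mL × 11/9 ÷ 240 mL/cup ≈ 3.1 cup
milk: 0.25 tsp × 11/9 ≈ 0.3 tsp
sour cream: 1 tsp × 11/9 × 5 mL/tsp ≈ 6.1 mL
bread flour: 2.5 oz × 11/9 × 28.35 g/oz ÷ 127 g/cup ≈ 0.7 cup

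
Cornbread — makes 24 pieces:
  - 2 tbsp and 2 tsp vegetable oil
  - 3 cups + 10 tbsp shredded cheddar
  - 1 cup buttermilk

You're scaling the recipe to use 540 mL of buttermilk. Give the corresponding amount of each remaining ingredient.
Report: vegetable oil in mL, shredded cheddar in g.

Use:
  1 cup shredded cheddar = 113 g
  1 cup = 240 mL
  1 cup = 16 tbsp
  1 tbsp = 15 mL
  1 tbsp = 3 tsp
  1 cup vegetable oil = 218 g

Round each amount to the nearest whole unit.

vegetable oil: 90 mL; shredded cheddar: 922 g

The original recipe has 240 mL of buttermilk, so the scaling factor is 540 ÷ 240 = 9/4 = 2.25.
vegetable oil: (2 tbsp + 2 tsp = 8/3 tbsp) × 9/4 × 15 mL/tbsp = 90 mL
shredded cheddar: (3 cup + 10 tbsp = 3.625 cup) × 9/4 × 113 g/cup ≈ 922 g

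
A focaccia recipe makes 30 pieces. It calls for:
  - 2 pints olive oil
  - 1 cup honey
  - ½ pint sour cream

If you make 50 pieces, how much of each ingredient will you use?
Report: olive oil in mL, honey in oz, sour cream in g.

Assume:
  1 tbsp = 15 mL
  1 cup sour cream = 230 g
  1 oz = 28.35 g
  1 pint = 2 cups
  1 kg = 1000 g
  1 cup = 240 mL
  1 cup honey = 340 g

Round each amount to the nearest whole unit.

Scaling factor: 50/30 = 5/3.
olive oil: 2 pint × 5/3 × 2 cup/pint × 240 mL/cup = 1600 mL
honey: 1 cup × 5/3 × 340 g/cup ÷ 28.35 g/oz ≈ 20 oz
sour cream: 0.5 pint × 5/3 × 2 cup/pint × 230 g/cup ≈ 383 g

olive oil: 1600 mL; honey: 20 oz; sour cream: 383 g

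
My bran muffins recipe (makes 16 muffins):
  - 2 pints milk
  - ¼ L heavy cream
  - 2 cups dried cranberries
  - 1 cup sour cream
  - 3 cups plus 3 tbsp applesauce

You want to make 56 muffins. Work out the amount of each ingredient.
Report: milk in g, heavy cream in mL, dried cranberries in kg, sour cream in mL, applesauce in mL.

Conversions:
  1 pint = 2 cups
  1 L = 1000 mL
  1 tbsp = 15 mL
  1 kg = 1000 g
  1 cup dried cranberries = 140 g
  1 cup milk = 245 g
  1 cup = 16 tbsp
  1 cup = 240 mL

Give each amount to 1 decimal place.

milk: 3430.0 g; heavy cream: 875.0 mL; dried cranberries: 1.0 kg; sour cream: 840.0 mL; applesauce: 2677.5 mL

Scaling factor: 56/16 = 7/2 = 3.5.
milk: 2 pint × 7/2 × 2 cup/pint × 245 g/cup = 3430.0 g
heavy cream: 0.25 L × 7/2 × 1000 mL/L = 875.0 mL
dried cranberries: 2 cup × 7/2 × 140 g/cup ÷ 1000 g/kg ≈ 1.0 kg
sour cream: 1 cup × 7/2 × 240 mL/cup = 840.0 mL
applesauce: (3 cup + 3 tbsp = 3.1875 cup) × 7/2 × 240 mL/cup = 2677.5 mL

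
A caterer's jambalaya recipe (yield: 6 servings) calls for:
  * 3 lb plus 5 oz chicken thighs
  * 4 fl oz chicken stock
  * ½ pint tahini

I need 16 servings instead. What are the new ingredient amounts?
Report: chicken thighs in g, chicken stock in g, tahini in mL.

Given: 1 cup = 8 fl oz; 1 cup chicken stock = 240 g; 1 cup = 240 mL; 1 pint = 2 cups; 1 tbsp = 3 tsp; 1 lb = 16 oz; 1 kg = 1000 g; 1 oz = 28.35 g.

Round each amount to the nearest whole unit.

chicken thighs: 4007 g; chicken stock: 320 g; tahini: 640 mL

Scaling factor: 16/6 = 8/3.
chicken thighs: (3 lb + 5 oz = 3.3125 lb) × 8/3 × 16 oz/lb × 28.35 g/oz ≈ 4007 g
chicken stock: 4 fl oz × 8/3 ÷ 8 fl oz/cup × 240 g/cup = 320 g
tahini: 0.5 pint × 8/3 × 2 cup/pint × 240 mL/cup = 640 mL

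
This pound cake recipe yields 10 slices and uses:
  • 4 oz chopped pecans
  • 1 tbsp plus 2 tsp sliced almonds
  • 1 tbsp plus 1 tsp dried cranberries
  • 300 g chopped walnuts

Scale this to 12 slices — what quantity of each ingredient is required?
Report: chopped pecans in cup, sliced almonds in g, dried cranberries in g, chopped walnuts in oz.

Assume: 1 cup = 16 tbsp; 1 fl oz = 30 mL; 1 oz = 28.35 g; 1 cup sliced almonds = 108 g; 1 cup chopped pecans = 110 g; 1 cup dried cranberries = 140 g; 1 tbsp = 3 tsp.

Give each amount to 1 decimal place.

chopped pecans: 1.2 cup; sliced almonds: 13.5 g; dried cranberries: 14.0 g; chopped walnuts: 12.7 oz

Scaling factor: 12/10 = 6/5 = 1.2.
chopped pecans: 4 oz × 6/5 × 28.35 g/oz ÷ 110 g/cup ≈ 1.2 cup
sliced almonds: (1 tbsp + 2 tsp = 5/3 tbsp) × 6/5 ÷ 16 tbsp/cup × 108 g/cup = 13.5 g
dried cranberries: (1 tbsp + 1 tsp = 4/3 tbsp) × 6/5 ÷ 16 tbsp/cup × 140 g/cup = 14.0 g
chopped walnuts: 300 g × 6/5 ÷ 28.35 g/oz ≈ 12.7 oz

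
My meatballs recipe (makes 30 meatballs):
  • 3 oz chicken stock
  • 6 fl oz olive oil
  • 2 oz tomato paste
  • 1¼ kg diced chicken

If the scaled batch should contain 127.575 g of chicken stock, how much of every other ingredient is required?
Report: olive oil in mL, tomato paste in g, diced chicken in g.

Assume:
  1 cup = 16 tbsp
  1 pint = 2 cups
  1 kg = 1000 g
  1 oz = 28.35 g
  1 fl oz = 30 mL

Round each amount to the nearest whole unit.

olive oil: 270 mL; tomato paste: 85 g; diced chicken: 1875 g

The original recipe has 85.05 g of chicken stock, so the scaling factor is 127.575 ÷ 85.05 = 3/2 = 1.5.
olive oil: 6 fl oz × 3/2 × 30 mL/fl oz = 270 mL
tomato paste: 2 oz × 3/2 × 28.35 g/oz ≈ 85 g
diced chicken: 1.25 kg × 3/2 × 1000 g/kg = 1875 g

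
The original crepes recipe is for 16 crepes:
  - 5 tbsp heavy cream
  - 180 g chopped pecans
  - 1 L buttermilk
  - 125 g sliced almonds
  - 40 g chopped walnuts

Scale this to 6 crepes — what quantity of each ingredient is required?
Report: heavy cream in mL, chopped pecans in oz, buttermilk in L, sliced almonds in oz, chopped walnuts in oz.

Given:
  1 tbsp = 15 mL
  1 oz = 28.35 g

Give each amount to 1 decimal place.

Scaling factor: 6/16 = 3/8 = 0.375.
heavy cream: 5 tbsp × 3/8 × 15 mL/tbsp ≈ 28.1 mL
chopped pecans: 180 g × 3/8 ÷ 28.35 g/oz ≈ 2.4 oz
buttermilk: 1 L × 3/8 ≈ 0.4 L
sliced almonds: 125 g × 3/8 ÷ 28.35 g/oz ≈ 1.7 oz
chopped walnuts: 40 g × 3/8 ÷ 28.35 g/oz ≈ 0.5 oz

heavy cream: 28.1 mL; chopped pecans: 2.4 oz; buttermilk: 0.4 L; sliced almonds: 1.7 oz; chopped walnuts: 0.5 oz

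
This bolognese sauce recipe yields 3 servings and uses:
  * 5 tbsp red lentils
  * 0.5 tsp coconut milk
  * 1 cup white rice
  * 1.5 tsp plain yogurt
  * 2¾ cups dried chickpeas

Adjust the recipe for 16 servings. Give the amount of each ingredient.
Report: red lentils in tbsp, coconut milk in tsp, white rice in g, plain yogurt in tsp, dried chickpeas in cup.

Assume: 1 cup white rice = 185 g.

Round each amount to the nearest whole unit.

red lentils: 27 tbsp; coconut milk: 3 tsp; white rice: 987 g; plain yogurt: 8 tsp; dried chickpeas: 15 cup

Scaling factor: 16/3.
red lentils: 5 tbsp × 16/3 ≈ 27 tbsp
coconut milk: 0.5 tsp × 16/3 ≈ 3 tsp
white rice: 1 cup × 16/3 × 185 g/cup ≈ 987 g
plain yogurt: 1.5 tsp × 16/3 = 8 tsp
dried chickpeas: 2.75 cup × 16/3 ≈ 15 cup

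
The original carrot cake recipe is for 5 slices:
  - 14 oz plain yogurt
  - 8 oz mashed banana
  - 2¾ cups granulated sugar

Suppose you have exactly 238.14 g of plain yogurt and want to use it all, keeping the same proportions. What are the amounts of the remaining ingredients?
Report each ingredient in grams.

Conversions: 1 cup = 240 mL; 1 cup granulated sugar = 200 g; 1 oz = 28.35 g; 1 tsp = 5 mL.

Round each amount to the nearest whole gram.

mashed banana: 136 g; granulated sugar: 330 g

The original recipe has 396.9 g of plain yogurt, so the scaling factor is 238.14 ÷ 396.9 = 3/5 = 0.6.
mashed banana: 8 oz × 3/5 × 28.35 g/oz ≈ 136 g
granulated sugar: 2.75 cup × 3/5 × 200 g/cup = 330 g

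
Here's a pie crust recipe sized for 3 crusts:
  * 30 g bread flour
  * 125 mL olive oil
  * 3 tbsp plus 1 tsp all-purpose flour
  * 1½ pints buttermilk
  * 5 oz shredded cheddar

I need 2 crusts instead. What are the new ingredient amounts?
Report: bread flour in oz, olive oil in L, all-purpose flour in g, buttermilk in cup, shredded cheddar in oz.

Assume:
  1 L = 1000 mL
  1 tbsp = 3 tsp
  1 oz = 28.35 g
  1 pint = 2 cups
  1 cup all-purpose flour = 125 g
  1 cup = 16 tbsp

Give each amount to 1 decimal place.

Scaling factor: 2/3.
bread flour: 30 g × 2/3 ÷ 28.35 g/oz ≈ 0.7 oz
olive oil: 125 mL × 2/3 ÷ 1000 mL/L ≈ 0.1 L
all-purpose flour: (3 tbsp + 1 tsp = 10/3 tbsp) × 2/3 ÷ 16 tbsp/cup × 125 g/cup ≈ 17.4 g
buttermilk: 1.5 pint × 2/3 × 2 cup/pint = 2.0 cup
shredded cheddar: 5 oz × 2/3 ≈ 3.3 oz

bread flour: 0.7 oz; olive oil: 0.1 L; all-purpose flour: 17.4 g; buttermilk: 2.0 cup; shredded cheddar: 3.3 oz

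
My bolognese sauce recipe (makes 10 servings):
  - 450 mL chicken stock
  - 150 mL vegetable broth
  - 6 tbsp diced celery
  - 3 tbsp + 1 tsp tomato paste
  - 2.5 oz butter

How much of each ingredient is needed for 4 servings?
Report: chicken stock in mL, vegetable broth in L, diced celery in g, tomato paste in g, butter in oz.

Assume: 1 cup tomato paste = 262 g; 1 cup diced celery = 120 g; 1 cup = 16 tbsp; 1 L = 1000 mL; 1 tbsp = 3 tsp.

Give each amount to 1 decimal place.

chicken stock: 180.0 mL; vegetable broth: 0.1 L; diced celery: 18.0 g; tomato paste: 21.8 g; butter: 1.0 oz

Scaling factor: 4/10 = 2/5 = 0.4.
chicken stock: 450 mL × 2/5 = 180.0 mL
vegetable broth: 150 mL × 2/5 ÷ 1000 mL/L ≈ 0.1 L
diced celery: 6 tbsp × 2/5 ÷ 16 tbsp/cup × 120 g/cup = 18.0 g
tomato paste: (3 tbsp + 1 tsp = 10/3 tbsp) × 2/5 ÷ 16 tbsp/cup × 262 g/cup ≈ 21.8 g
butter: 2.5 oz × 2/5 = 1.0 oz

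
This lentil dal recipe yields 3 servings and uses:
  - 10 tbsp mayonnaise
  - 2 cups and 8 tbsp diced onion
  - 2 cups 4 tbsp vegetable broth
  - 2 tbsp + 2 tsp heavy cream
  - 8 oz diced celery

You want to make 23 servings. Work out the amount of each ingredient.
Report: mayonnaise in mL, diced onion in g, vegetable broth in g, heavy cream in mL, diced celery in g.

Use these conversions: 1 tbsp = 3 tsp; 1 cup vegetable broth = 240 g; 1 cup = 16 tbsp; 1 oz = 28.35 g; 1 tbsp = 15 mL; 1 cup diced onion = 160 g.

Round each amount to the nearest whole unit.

mayonnaise: 1150 mL; diced onion: 3067 g; vegetable broth: 4140 g; heavy cream: 307 mL; diced celery: 1739 g

Scaling factor: 23/3.
mayonnaise: 10 tbsp × 23/3 × 15 mL/tbsp = 1150 mL
diced onion: (2 cup + 8 tbsp = 2.5 cup) × 23/3 × 160 g/cup ≈ 3067 g
vegetable broth: (2 cup + 4 tbsp = 2.25 cup) × 23/3 × 240 g/cup = 4140 g
heavy cream: (2 tbsp + 2 tsp = 8/3 tbsp) × 23/3 × 15 mL/tbsp ≈ 307 mL
diced celery: 8 oz × 23/3 × 28.35 g/oz ≈ 1739 g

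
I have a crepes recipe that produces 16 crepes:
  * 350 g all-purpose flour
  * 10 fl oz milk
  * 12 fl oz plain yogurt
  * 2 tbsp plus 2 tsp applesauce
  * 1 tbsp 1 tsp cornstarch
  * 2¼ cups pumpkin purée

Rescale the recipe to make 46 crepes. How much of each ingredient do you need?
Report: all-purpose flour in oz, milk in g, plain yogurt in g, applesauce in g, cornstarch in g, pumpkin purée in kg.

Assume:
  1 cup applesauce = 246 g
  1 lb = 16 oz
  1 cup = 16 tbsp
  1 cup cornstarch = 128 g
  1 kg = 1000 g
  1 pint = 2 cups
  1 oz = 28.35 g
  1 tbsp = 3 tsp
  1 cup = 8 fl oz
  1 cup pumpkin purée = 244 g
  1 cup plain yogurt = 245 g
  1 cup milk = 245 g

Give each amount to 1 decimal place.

all-purpose flour: 35.5 oz; milk: 880.5 g; plain yogurt: 1056.6 g; applesauce: 117.9 g; cornstarch: 30.7 g; pumpkin purée: 1.6 kg

Scaling factor: 46/16 = 23/8 = 2.875.
all-purpose flour: 350 g × 23/8 ÷ 28.35 g/oz ≈ 35.5 oz
milk: 10 fl oz × 23/8 ÷ 8 fl oz/cup × 245 g/cup ≈ 880.5 g
plain yogurt: 12 fl oz × 23/8 ÷ 8 fl oz/cup × 245 g/cup ≈ 1056.6 g
applesauce: (2 tbsp + 2 tsp = 8/3 tbsp) × 23/8 ÷ 16 tbsp/cup × 246 g/cup ≈ 117.9 g
cornstarch: (1 tbsp + 1 tsp = 4/3 tbsp) × 23/8 ÷ 16 tbsp/cup × 128 g/cup ≈ 30.7 g
pumpkin purée: 2.25 cup × 23/8 × 244 g/cup ÷ 1000 g/kg ≈ 1.6 kg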